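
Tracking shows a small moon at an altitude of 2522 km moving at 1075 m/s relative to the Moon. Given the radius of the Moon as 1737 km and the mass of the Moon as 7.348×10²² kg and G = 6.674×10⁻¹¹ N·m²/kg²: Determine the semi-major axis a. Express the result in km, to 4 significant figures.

a ≈ 4274 km

μ = GM = 6.674×10⁻¹¹ × 7.348×10²² = 4.904×10¹² m³/s².
r = 1737 + 2522 = 4259.0 km = 4.259×10⁶ m.
Vis-viva rearranged: 1/a = 2/r − v²/μ = 4.696×10⁻⁷ − 2.356×10⁻⁷ = 2.339×10⁻⁷ m⁻¹.
a = 4.274×10⁶ m = 4274.5 km.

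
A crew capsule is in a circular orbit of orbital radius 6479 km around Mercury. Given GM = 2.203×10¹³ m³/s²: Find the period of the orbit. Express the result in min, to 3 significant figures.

T ≈ 368 min

r = 6479 km = 6.479×10⁶ m.
Kepler's third law: T = 2π√(r³/μ) = 2π√((6.479×10⁶)³ / 2.203×10¹³).
r³/μ = 1.235×10⁷ s², so T = 2π × 3.514×10³ = 2.208×10⁴ s.
Converting: 2.208×10⁴ s ÷ 60.00 = 367.9 min.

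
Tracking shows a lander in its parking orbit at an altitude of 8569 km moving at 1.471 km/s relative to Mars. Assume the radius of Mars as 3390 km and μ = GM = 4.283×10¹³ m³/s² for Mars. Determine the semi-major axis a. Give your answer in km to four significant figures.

r = 3390 + 8569 = 11959 km = 1.196×10⁷ m.
Vis-viva rearranged: 1/a = 2/r − v²/μ = 1.672×10⁻⁷ − 5.052×10⁻⁸ = 1.167×10⁻⁷ m⁻¹.
a = 8.568×10⁶ m = 8567.8 km.

a ≈ 8568 km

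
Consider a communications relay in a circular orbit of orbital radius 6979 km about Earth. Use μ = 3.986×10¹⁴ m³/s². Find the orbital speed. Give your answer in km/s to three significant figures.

r = 6979 km = 6.979×10⁶ m.
For a circular orbit v = √(μ/r) = √(3.986×10¹⁴ / 6.979×10⁶) = √(5.711×10⁷) = 7557 m/s.
That is 7.557 km/s.

v ≈ 7.56 km/s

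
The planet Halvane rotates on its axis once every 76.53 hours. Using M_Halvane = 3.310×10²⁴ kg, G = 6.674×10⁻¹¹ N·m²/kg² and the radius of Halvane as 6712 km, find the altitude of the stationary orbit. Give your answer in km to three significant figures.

h_sync ≈ 68500 km

μ = GM = 6.674×10⁻¹¹ × 3.310×10²⁴ = 2.209×10¹⁴ m³/s².
T = 76.53 hours = 2.755×10⁵ s.
A synchronous orbit has period T, so by Kepler's third law a = (μT²/4π²)^(1/3).
μT²/4π² = 2.209×10¹⁴ × (2.755×10⁵)² / 39.48 = 4.247×10²³ m³.
a = 7.517×10⁷ m = 75169 km.
Altitude h = a − R = 75169 − 6712 = 68457 km.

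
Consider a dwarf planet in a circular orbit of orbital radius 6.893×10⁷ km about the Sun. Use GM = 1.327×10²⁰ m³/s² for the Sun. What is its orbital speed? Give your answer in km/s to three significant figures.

v ≈ 43.9 km/s

r = 6.893×10⁷ km = 6.893×10¹⁰ m.
For a circular orbit v = √(μ/r) = √(1.327×10²⁰ / 6.893×10¹⁰) = √(1.925×10⁹) = 43880 m/s.
That is 43.88 km/s.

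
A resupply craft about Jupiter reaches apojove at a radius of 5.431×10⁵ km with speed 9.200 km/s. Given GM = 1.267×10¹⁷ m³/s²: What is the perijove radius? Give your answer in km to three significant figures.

perijove radius ≈ 1.20×10⁵ km

r_a = 5.431×10⁸ m.
Specific energy ε = v²/2 − μ/r = -1.910×10⁸ J/kg, so a = −μ/(2ε) = 3.317×10⁸ m.
The apsides satisfy r_p + r_a = 2a, so the perijove radius is 2a − r_a = 1.204×10⁸ m = 1.2035×10⁵ km.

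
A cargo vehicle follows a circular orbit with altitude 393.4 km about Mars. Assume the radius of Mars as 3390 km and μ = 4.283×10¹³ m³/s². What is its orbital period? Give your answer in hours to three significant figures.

T ≈ 1.96 hours

r = 3390 + 393.4 = 3783.4 km = 3.7834×10⁶ m.
Kepler's third law: T = 2π√(r³/μ) = 2π√((3.783×10⁶)³ / 4.283×10¹³).
r³/μ = 1.264×10⁶ s², so T = 2π × 1.124×10³ = 7.065×10³ s.
Converting: 7.065×10³ s ÷ 3600 = 1.963 hours.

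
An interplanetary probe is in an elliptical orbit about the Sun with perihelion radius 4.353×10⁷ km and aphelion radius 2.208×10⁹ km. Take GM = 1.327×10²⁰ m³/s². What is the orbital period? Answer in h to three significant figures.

Semi-major axis a = (r_p + r_a)/2 = (4.3530×10⁷ + 2.2080×10⁹)/2 = 1.1258×10⁹ km = 1.126×10¹² m.
By Kepler's third law T = 2π√(a³/μ) = 2π × 1.037×10⁸ = 6.515×10⁸ s.
= 1.810×10⁵ h.

T ≈ 181000 h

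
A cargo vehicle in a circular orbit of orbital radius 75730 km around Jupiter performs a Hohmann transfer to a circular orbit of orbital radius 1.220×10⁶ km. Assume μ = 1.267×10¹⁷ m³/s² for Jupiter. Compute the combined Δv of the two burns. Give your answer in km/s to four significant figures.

r₁ = 75730 km = 7.573×10⁷ m.
r₂ = 1.220×10⁶ km = 1.220×10⁹ m.
Transfer ellipse a_t = (r₁ + r₂)/2 = 6.479×10⁸ m.
At r₁: circular v_c1 = √(μ/r₁) = 40900 m/s; transfer-perijove v_p = √[μ(2/r₁ − 1/a_t)] = 56130 m/s.
Δv₁ = v_p − v_c1 = 15230 m/s.
At r₂: circular v_c2 = √(μ/r₂) = 10190 m/s; transfer-apojove v_a = √[μ(2/r₂ − 1/a_t)] = 3484 m/s.
Δv₂ = v_c2 − v_a = 6707 m/s.
Total Δv = Δv₁ + Δv₂ = 21930 m/s = 21.93 km/s.

Δv_total ≈ 21.93 km/s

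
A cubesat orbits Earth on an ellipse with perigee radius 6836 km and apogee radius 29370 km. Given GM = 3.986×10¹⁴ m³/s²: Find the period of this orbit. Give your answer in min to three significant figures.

T ≈ 404 min

Semi-major axis a = (r_p + r_a)/2 = (6836.0 + 29370)/2 = 18103 km = 1.810×10⁷ m.
By Kepler's third law T = 2π√(a³/μ) = 2π × 3.858×10³ = 2.424×10⁴ s.
= 404.0 min.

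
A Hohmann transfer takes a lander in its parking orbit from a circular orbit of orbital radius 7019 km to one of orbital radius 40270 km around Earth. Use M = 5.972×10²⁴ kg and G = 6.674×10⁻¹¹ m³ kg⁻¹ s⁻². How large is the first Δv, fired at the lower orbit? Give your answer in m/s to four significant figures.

μ = GM = 6.674×10⁻¹¹ × 5.972×10²⁴ = 3.986×10¹⁴ m³/s².
r₁ = 7019 km = 7.019×10⁶ m.
r₂ = 40270 km = 4.027×10⁷ m.
Transfer ellipse a_t = (r₁ + r₂)/2 = 2.364×10⁷ m.
At r₁: circular v_c1 = √(μ/r₁) = 7536 m/s; transfer-perigee v_p = √[μ(2/r₁ − 1/a_t)] = 9834 m/s.
Δv₁ = v_p − v_c1 = 2299 m/s.

Δv ≈ 2299 m/s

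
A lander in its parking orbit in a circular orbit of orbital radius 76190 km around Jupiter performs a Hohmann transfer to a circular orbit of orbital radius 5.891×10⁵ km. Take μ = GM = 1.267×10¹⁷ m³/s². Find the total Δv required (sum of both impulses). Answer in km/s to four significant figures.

r₁ = 76190 km = 7.619×10⁷ m.
r₂ = 5.891×10⁵ km = 5.891×10⁸ m.
Transfer ellipse a_t = (r₁ + r₂)/2 = 3.326×10⁸ m.
At r₁: circular v_c1 = √(μ/r₁) = 40780 m/s; transfer-perijove v_p = √[μ(2/r₁ − 1/a_t)] = 54270 m/s.
Δv₁ = v_p − v_c1 = 13490 m/s.
At r₂: circular v_c2 = √(μ/r₂) = 14670 m/s; transfer-apojove v_a = √[μ(2/r₂ − 1/a_t)] = 7019 m/s.
Δv₂ = v_c2 − v_a = 7647 m/s.
Total Δv = Δv₁ + Δv₂ = 21140 m/s = 21.14 km/s.

Δv_total ≈ 21.14 km/s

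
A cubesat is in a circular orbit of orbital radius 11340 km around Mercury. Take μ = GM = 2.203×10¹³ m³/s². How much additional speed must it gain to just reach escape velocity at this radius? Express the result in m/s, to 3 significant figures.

r = 11340 km = 1.134×10⁷ m.
Circular speed v_c = √(μ/r) = 1394 m/s.
Escape speed v_esc = √(2μ/r) = √2 × v_c = 1971 m/s.
Δv = v_esc − v_c = 577.3 m/s.

Δv ≈ 577 m/s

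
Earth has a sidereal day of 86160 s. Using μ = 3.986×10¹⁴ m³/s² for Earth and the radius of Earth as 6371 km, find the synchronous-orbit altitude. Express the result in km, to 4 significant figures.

h_sync ≈ 35790 km

A synchronous orbit has period T, so by Kepler's third law a = (μT²/4π²)^(1/3).
μT²/4π² = 3.986×10¹⁴ × (8.616×10⁴)² / 39.48 = 7.495×10²² m³.
a = 4.216×10⁷ m = 42163 km.
Altitude h = a − R = 42163 − 6371 = 35792 km.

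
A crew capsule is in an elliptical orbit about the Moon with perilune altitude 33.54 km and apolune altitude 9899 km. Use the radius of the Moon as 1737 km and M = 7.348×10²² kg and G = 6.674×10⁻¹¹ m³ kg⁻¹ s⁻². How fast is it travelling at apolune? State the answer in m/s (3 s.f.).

v ≈ 334 m/s

μ = GM = 6.674×10⁻¹¹ × 7.348×10²² = 4.904×10¹² m³/s².
r_p = 1737 + 33.54 = 1770.5 km = 1.7705×10⁶ m.
r_a = 1737 + 9899 = 11636 km = 1.1636×10⁷ m.
Semi-major axis a = (r_p + r_a)/2 = 6703.3 km = 6.703×10⁶ m.
Vis-viva: v² = μ(2/r − 1/a) = 4.904×10¹² × (1.719×10⁻⁷ − 1.492×10⁻⁷) = 1.113×10⁵ m²/s².
v = 333.6 m/s.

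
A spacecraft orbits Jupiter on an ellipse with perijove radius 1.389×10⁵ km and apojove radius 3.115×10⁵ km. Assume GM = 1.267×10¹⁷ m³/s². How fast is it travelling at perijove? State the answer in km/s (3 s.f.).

Semi-major axis a = (r_p + r_a)/2 = 2.2520×10⁵ km = 2.252×10⁸ m.
Vis-viva: v² = μ(2/r − 1/a) = 1.267×10¹⁷ × (1.440×10⁻⁸ − 4.440×10⁻⁹) = 1.262×10⁹ m²/s².
v = 35520 m/s = 35.52 km/s.

v ≈ 35.5 km/s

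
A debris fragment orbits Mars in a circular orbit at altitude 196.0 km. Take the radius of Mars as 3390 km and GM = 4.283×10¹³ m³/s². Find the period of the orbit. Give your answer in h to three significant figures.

T ≈ 1.81 h

r = 3390 + 196.0 = 3586.0 km = 3.5860×10⁶ m.
Kepler's third law: T = 2π√(r³/μ) = 2π√((3.586×10⁶)³ / 4.283×10¹³).
r³/μ = 1.077×10⁶ s², so T = 2π × 1.038×10³ = 6.520×10³ s.
Converting: 6.520×10³ s ÷ 3600 = 1.811 h.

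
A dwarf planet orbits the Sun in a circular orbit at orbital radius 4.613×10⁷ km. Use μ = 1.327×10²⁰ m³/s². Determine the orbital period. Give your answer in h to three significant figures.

T ≈ 1500 h

r = 4.613×10⁷ km = 4.613×10¹⁰ m.
Kepler's third law: T = 2π√(r³/μ) = 2π√((4.613×10¹⁰)³ / 1.327×10²⁰).
r³/μ = 7.397×10¹¹ s², so T = 2π × 8.601×10⁵ = 5.404×10⁶ s.
Converting: 5.404×10⁶ s ÷ 3600 = 1501 h.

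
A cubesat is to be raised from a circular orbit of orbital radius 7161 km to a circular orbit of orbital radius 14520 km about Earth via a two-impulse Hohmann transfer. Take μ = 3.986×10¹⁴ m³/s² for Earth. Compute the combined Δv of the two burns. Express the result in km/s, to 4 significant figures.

Δv_total ≈ 2.155 km/s

r₁ = 7161 km = 7.161×10⁶ m.
r₂ = 14520 km = 1.452×10⁷ m.
Transfer ellipse a_t = (r₁ + r₂)/2 = 1.084×10⁷ m.
At r₁: circular v_c1 = √(μ/r₁) = 7461 m/s; transfer-perigee v_p = √[μ(2/r₁ − 1/a_t)] = 8635 m/s.
Δv₁ = v_p − v_c1 = 1174 m/s.
At r₂: circular v_c2 = √(μ/r₂) = 5239 m/s; transfer-apogee v_a = √[μ(2/r₂ − 1/a_t)] = 4258 m/s.
Δv₂ = v_c2 − v_a = 981.0 m/s.
Total Δv = Δv₁ + Δv₂ = 2155 m/s = 2.155 km/s.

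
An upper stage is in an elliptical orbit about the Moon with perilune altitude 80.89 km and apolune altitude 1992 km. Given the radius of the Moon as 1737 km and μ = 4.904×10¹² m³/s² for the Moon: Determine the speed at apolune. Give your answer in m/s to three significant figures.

v ≈ 928 m/s

r_p = 1737 + 80.89 = 1817.9 km = 1.8179×10⁶ m.
r_a = 1737 + 1992 = 3729.0 km = 3.7290×10⁶ m.
Semi-major axis a = (r_p + r_a)/2 = 2773.4 km = 2.773×10⁶ m.
Vis-viva: v² = μ(2/r − 1/a) = 4.904×10¹² × (5.363×10⁻⁷ − 3.606×10⁻⁷) = 8.620×10⁵ m²/s².
v = 928.4 m/s.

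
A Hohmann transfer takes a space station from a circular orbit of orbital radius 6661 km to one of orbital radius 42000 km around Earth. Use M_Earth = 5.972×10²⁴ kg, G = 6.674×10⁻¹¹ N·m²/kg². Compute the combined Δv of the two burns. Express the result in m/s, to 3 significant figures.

Δv_total ≈ 3900 m/s

μ = GM = 6.674×10⁻¹¹ × 5.972×10²⁴ = 3.986×10¹⁴ m³/s².
r₁ = 6661 km = 6.661×10⁶ m.
r₂ = 42000 km = 4.200×10⁷ m.
Transfer ellipse a_t = (r₁ + r₂)/2 = 2.433×10⁷ m.
At r₁: circular v_c1 = √(μ/r₁) = 7735 m/s; transfer-perigee v_p = √[μ(2/r₁ − 1/a_t)] = 10160 m/s.
Δv₁ = v_p − v_c1 = 2428 m/s.
At r₂: circular v_c2 = √(μ/r₂) = 3081 m/s; transfer-apogee v_a = √[μ(2/r₂ − 1/a_t)] = 1612 m/s.
Δv₂ = v_c2 − v_a = 1469 m/s.
Total Δv = Δv₁ + Δv₂ = 3897 m/s.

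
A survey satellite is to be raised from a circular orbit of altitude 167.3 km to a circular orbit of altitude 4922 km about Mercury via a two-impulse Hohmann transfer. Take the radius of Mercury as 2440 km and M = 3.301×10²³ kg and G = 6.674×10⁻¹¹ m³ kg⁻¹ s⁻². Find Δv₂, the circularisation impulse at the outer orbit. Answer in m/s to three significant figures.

μ = GM = 6.674×10⁻¹¹ × 3.301×10²³ = 2.203×10¹³ m³/s².
r₁ = 2440 + 167.3 = 2607.3 km = 2.6073×10⁶ m.
r₂ = 2440 + 4922 = 7362.0 km = 7.3620×10⁶ m.
Transfer ellipse a_t = (r₁ + r₂)/2 = 4.985×10⁶ m.
At r₁: circular v_c1 = √(μ/r₁) = 2907 m/s; transfer-periherm v_p = √[μ(2/r₁ − 1/a_t)] = 3533 m/s.
At r₂: circular v_c2 = √(μ/r₂) = 1730 m/s; transfer-apoherm v_a = √[μ(2/r₂ − 1/a_t)] = 1251 m/s.
Δv₂ = v_c2 − v_a = 478.8 m/s.

Δv ≈ 479 m/s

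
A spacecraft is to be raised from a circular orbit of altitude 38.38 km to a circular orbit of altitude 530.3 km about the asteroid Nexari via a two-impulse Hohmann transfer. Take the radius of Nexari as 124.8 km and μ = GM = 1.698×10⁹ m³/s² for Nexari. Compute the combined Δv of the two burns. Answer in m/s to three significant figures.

r₁ = 124.8 + 38.38 = 163.18 km = 1.6318×10⁵ m.
r₂ = 124.8 + 530.3 = 655.10 km = 6.5510×10⁵ m.
Transfer ellipse a_t = (r₁ + r₂)/2 = 4.091×10⁵ m.
At r₁: circular v_c1 = √(μ/r₁) = 102.0 m/s; transfer-periapsis v_p = √[μ(2/r₁ − 1/a_t)] = 129.1 m/s.
Δv₁ = v_p − v_c1 = 27.07 m/s.
At r₂: circular v_c2 = √(μ/r₂) = 50.91 m/s; transfer-apoapsis v_a = √[μ(2/r₂ − 1/a_t)] = 32.15 m/s.
Δv₂ = v_c2 − v_a = 18.76 m/s.
Total Δv = Δv₁ + Δv₂ = 45.83 m/s.

Δv_total ≈ 45.8 m/s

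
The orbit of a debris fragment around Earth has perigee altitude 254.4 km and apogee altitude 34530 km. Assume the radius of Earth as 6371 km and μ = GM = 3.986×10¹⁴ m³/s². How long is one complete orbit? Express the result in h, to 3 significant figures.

T ≈ 10.1 h

r_p = 6371 + 254.4 = 6625.4 km = 6.6254×10⁶ m.
r_a = 6371 + 34530 = 40901 km = 4.0901×10⁷ m.
Semi-major axis a = (r_p + r_a)/2 = (6625.4 + 40901)/2 = 23763 km = 2.376×10⁷ m.
By Kepler's third law T = 2π√(a³/μ) = 2π × 5.802×10³ = 3.646×10⁴ s.
= 10.13 h.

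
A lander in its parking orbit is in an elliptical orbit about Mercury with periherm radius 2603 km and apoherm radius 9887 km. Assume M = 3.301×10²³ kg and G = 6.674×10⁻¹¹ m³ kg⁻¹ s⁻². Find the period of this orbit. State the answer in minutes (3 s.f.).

μ = GM = 6.674×10⁻¹¹ × 3.301×10²³ = 2.203×10¹³ m³/s².
Semi-major axis a = (r_p + r_a)/2 = (2603.0 + 9887.0)/2 = 6245.0 km = 6.245×10⁶ m.
By Kepler's third law T = 2π√(a³/μ) = 2π × 3.325×10³ = 2.089×10⁴ s.
= 348.2 minutes.

T ≈ 348 minutes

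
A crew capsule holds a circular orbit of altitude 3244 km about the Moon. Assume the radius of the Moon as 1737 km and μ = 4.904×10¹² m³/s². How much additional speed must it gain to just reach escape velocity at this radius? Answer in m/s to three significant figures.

Δv ≈ 411 m/s

r = 1737 + 3244 = 4981.0 km = 4.9810×10⁶ m.
Circular speed v_c = √(μ/r) = 992.2 m/s.
Escape speed v_esc = √(2μ/r) = √2 × v_c = 1403 m/s.
Δv = v_esc − v_c = 411.0 m/s.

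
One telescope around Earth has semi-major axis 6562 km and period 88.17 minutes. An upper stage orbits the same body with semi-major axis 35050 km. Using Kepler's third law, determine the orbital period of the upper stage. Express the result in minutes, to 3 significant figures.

T₂ ≈ 1090 minutes

Kepler's third law: T² ∝ a³, so T₂ = T₁ (a₂/a₁)^(3/2).
a₂/a₁ = 5.341, (a₂/a₁)^(3/2) = 12.34.
T₂ = 88.17 × 12.34 = 1088 minutes.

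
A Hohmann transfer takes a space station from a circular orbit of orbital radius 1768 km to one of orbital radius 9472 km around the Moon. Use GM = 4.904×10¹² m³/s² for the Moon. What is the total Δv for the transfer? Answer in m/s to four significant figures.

r₁ = 1768 km = 1.768×10⁶ m.
r₂ = 9472 km = 9.472×10⁶ m.
Transfer ellipse a_t = (r₁ + r₂)/2 = 5.620×10⁶ m.
At r₁: circular v_c1 = √(μ/r₁) = 1665 m/s; transfer-perilune v_p = √[μ(2/r₁ − 1/a_t)] = 2162 m/s.
Δv₁ = v_p − v_c1 = 496.7 m/s.
At r₂: circular v_c2 = √(μ/r₂) = 719.5 m/s; transfer-apolune v_a = √[μ(2/r₂ − 1/a_t)] = 403.6 m/s.
Δv₂ = v_c2 − v_a = 316.0 m/s.
Total Δv = Δv₁ + Δv₂ = 812.7 m/s.

Δv_total ≈ 812.7 m/s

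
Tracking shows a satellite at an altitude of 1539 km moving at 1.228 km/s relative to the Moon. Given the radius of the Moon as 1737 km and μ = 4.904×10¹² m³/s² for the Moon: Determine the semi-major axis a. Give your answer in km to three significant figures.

a ≈ 3300 km

r = 1737 + 1539 = 3276.0 km = 3.276×10⁶ m.
Specific orbital energy ε = v²/2 − μ/r = (1228)²/2 − 4.904×10¹²/3.276×10⁶ = -7.430×10⁵ J/kg.
Since ε = −μ/(2a), a = −μ/(2ε) = 3.300×10⁶ m = 3300.3 km.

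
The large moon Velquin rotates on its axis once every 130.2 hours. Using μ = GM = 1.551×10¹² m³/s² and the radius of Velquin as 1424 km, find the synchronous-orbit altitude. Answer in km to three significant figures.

h_sync ≈ 19100 km

T = 130.2 hours = 4.687×10⁵ s.
A synchronous orbit has period T, so by Kepler's third law a = (μT²/4π²)^(1/3).
μT²/4π² = 1.551×10¹² × (4.687×10⁵)² / 39.48 = 8.631×10²¹ m³.
a = 2.051×10⁷ m = 20513 km.
Altitude h = a − R = 20513 − 1424 = 19089 km.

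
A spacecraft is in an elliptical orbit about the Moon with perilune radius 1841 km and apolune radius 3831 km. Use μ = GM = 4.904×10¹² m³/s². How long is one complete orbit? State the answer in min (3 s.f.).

T ≈ 226 min

Semi-major axis a = (r_p + r_a)/2 = (1841.0 + 3831.0)/2 = 2836.0 km = 2.836×10⁶ m.
By Kepler's third law T = 2π√(a³/μ) = 2π × 2.157×10³ = 1.355×10⁴ s.
= 225.8 min.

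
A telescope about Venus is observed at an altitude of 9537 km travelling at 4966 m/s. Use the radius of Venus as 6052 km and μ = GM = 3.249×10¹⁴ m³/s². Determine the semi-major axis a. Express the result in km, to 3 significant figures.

r = 6052 + 9537 = 15589 km = 1.559×10⁷ m.
Specific orbital energy ε = v²/2 − μ/r = (4966)²/2 − 3.249×10¹⁴/1.559×10⁷ = -8.511×10⁶ J/kg.
Since ε = −μ/(2a), a = −μ/(2ε) = 1.909×10⁷ m = 19087 km.

a ≈ 19100 km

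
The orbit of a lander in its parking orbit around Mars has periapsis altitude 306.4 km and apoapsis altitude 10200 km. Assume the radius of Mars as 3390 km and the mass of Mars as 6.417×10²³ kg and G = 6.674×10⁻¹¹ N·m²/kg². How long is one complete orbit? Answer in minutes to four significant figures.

μ = GM = 6.674×10⁻¹¹ × 6.417×10²³ = 4.283×10¹³ m³/s².
r_p = 3390 + 306.4 = 3696.4 km = 3.6964×10⁶ m.
r_a = 3390 + 10200 = 13590 km = 1.3590×10⁷ m.
Semi-major axis a = (r_p + r_a)/2 = (3696.4 + 13590)/2 = 8643.2 km = 8.643×10⁶ m.
By Kepler's third law T = 2π√(a³/μ) = 2π × 3.883×10³ = 2.440×10⁴ s.
= 406.6 minutes.

T ≈ 406.6 minutes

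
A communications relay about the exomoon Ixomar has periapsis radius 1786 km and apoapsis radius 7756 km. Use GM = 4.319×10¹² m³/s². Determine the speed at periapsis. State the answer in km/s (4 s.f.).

v ≈ 1.983 km/s

Semi-major axis a = (r_p + r_a)/2 = 4771.0 km = 4.771×10⁶ m.
Vis-viva: v² = μ(2/r − 1/a) = 4.319×10¹² × (1.120×10⁻⁶ − 2.096×10⁻⁷) = 3.931×10⁶ m²/s².
v = 1983 m/s = 1.983 km/s.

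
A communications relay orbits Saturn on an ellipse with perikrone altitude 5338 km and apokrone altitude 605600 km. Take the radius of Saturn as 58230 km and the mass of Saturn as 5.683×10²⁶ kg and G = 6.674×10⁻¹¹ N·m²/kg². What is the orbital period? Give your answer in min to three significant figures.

μ = GM = 6.674×10⁻¹¹ × 5.683×10²⁶ = 3.793×10¹⁶ m³/s².
r_p = 58230 + 5338 = 63568 km = 6.3568×10⁷ m.
r_a = 58230 + 605600 = 663830 km = 6.6383×10⁸ m.
Semi-major axis a = (r_p + r_a)/2 = (63568 + 6.6383×10⁵)/2 = 3.6370×10⁵ km = 3.637×10⁸ m.
By Kepler's third law T = 2π√(a³/μ) = 2π × 3.561×10⁴ = 2.238×10⁵ s.
= 3730 min.

T ≈ 3730 min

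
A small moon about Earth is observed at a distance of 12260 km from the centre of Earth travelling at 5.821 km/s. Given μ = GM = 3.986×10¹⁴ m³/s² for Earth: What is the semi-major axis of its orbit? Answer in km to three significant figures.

r = 1.226×10⁷ m.
Vis-viva rearranged: 1/a = 2/r − v²/μ = 1.631×10⁻⁷ − 8.501×10⁻⁸ = 7.812×10⁻⁸ m⁻¹.
a = 1.280×10⁷ m = 12800 km.

a ≈ 12800 km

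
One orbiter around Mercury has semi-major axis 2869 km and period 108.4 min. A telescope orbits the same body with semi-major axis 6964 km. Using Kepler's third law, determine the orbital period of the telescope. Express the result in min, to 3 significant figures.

T₂ ≈ 410 min

Kepler's third law: T² ∝ a³, so T₂ = T₁ (a₂/a₁)^(3/2).
a₂/a₁ = 2.427, (a₂/a₁)^(3/2) = 3.782.
T₂ = 108.4 × 3.782 = 409.9 min.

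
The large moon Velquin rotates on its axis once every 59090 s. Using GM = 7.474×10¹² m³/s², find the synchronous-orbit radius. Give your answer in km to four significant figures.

r_sync ≈ 8711 km

A synchronous orbit has period T, so by Kepler's third law a = (μT²/4π²)^(1/3).
μT²/4π² = 7.474×10¹² × (5.909×10⁴)² / 39.48 = 6.610×10²⁰ m³.
a = 8.711×10⁶ m = 8711.1 km.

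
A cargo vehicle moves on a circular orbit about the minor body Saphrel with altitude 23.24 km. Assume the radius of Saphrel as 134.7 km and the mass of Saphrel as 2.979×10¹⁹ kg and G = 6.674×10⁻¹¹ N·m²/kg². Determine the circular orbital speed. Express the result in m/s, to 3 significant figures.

μ = GM = 6.674×10⁻¹¹ × 2.979×10¹⁹ = 1.988×10⁹ m³/s².
r = 134.7 + 23.24 = 157.94 km = 1.5794×10⁵ m.
For a circular orbit v = √(μ/r) = √(1.988×10⁹ / 1.579×10⁵) = √(1.259×10⁴) = 112.2 m/s.

v ≈ 112 m/s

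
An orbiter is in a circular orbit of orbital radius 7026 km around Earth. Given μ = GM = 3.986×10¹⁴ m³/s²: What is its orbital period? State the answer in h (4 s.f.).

T ≈ 1.628 h

r = 7026 km = 7.026×10⁶ m.
Kepler's third law: T = 2π√(r³/μ) = 2π√((7.026×10⁶)³ / 3.986×10¹⁴).
r³/μ = 8.701×10⁵ s², so T = 2π × 9.328×10² = 5.861×10³ s.
Converting: 5.861×10³ s ÷ 3600 = 1.628 h.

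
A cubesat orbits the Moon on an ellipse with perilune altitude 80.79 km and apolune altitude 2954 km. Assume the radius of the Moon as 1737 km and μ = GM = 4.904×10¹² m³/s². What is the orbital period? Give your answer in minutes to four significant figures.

r_p = 1737 + 80.79 = 1817.8 km = 1.8178×10⁶ m.
r_a = 1737 + 2954 = 4691.0 km = 4.6910×10⁶ m.
Semi-major axis a = (r_p + r_a)/2 = (1817.8 + 4691.0)/2 = 3254.4 km = 3.254×10⁶ m.
By Kepler's third law T = 2π√(a³/μ) = 2π × 2.651×10³ = 1.666×10⁴ s.
= 277.6 minutes.

T ≈ 277.6 minutes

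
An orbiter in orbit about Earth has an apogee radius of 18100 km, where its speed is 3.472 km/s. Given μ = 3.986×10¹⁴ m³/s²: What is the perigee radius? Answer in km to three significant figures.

perigee radius ≈ 6820 km

r_a = 1.810×10⁷ m.
Specific energy ε = v²/2 − μ/r = -1.599×10⁷ J/kg, so a = −μ/(2ε) = 1.246×10⁷ m.
The apsides satisfy r_p + r_a = 2a, so the perigee radius is 2a − r_a = 6.821×10⁶ m = 6820.7 km.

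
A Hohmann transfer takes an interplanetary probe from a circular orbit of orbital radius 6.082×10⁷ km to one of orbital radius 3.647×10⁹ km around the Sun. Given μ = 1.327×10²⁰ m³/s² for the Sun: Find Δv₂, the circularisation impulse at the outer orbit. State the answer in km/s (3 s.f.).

r₁ = 6.082×10⁷ km = 6.082×10¹⁰ m.
r₂ = 3.647×10⁹ km = 3.647×10¹² m.
Transfer ellipse a_t = (r₁ + r₂)/2 = 1.854×10¹² m.
At r₁: circular v_c1 = √(μ/r₁) = 46710 m/s; transfer-perihelion v_p = √[μ(2/r₁ − 1/a_t)] = 65510 m/s.
At r₂: circular v_c2 = √(μ/r₂) = 6032 m/s; transfer-aphelion v_a = √[μ(2/r₂ − 1/a_t)] = 1093 m/s.
Δv₂ = v_c2 − v_a = 4940 m/s.
= 4.940 km/s.

Δv ≈ 4.94 km/s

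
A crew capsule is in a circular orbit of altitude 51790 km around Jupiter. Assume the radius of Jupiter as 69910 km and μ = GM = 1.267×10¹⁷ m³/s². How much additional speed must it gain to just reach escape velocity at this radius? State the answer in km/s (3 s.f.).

r = 69910 + 51790 = 121700 km = 1.2170×10⁸ m.
Circular speed v_c = √(μ/r) = 32270 m/s.
Escape speed v_esc = √(2μ/r) = √2 × v_c = 45630 m/s.
Δv = v_esc − v_c = 13360 m/s = 13.36 km/s.

Δv ≈ 13.4 km/s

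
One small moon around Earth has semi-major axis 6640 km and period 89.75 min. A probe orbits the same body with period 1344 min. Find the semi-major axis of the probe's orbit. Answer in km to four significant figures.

Kepler's third law: a³ ∝ T², so a₂ = a₁ (T₂/T₁)^(2/3).
T₂/T₁ = 14.97, (T₂/T₁)^(2/3) = 6.075.
a₂ = 6640 × 6.075 = 40340 km.

a₂ ≈ 40340 km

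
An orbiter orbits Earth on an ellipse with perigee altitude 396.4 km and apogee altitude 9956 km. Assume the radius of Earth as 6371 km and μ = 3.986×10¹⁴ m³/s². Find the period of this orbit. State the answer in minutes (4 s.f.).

r_p = 6371 + 396.4 = 6767.4 km = 6.7674×10⁶ m.
r_a = 6371 + 9956 = 16327 km = 1.6327×10⁷ m.
Semi-major axis a = (r_p + r_a)/2 = (6767.4 + 16327)/2 = 11547 km = 1.155×10⁷ m.
By Kepler's third law T = 2π√(a³/μ) = 2π × 1.965×10³ = 1.235×10⁴ s.
= 205.8 minutes.

T ≈ 205.8 minutes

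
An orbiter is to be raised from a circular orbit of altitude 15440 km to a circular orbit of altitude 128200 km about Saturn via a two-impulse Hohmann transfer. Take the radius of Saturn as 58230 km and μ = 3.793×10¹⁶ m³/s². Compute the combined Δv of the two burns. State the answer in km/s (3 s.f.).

r₁ = 58230 + 15440 = 73670 km = 7.3670×10⁷ m.
r₂ = 58230 + 128200 = 186430 km = 1.8643×10⁸ m.
Transfer ellipse a_t = (r₁ + r₂)/2 = 1.300×10⁸ m.
At r₁: circular v_c1 = √(μ/r₁) = 22690 m/s; transfer-perikrone v_p = √[μ(2/r₁ − 1/a_t)] = 27170 m/s.
Δv₁ = v_p − v_c1 = 4477 m/s.
At r₂: circular v_c2 = √(μ/r₂) = 14260 m/s; transfer-apokrone v_a = √[μ(2/r₂ − 1/a_t)] = 10740 m/s.
Δv₂ = v_c2 − v_a = 3528 m/s.
Total Δv = Δv₁ + Δv₂ = 8005 m/s = 8.005 km/s.

Δv_total ≈ 8.01 km/s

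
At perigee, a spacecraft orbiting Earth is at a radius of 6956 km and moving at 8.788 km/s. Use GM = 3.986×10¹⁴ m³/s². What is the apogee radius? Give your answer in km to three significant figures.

r_p = 6.956×10⁶ m.
Specific energy ε = v²/2 − μ/r = -1.869×10⁷ J/kg, so a = −μ/(2ε) = 1.066×10⁷ m.
The apsides satisfy r_p + r_a = 2a, so the apogee radius is 2a − r_p = 1.437×10⁷ m = 14373 km.

apogee radius ≈ 14400 km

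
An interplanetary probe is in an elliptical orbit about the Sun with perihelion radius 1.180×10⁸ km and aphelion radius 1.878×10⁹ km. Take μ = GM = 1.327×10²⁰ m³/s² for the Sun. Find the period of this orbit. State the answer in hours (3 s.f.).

T ≈ 151000 hours

Semi-major axis a = (r_p + r_a)/2 = (1.1800×10⁸ + 1.8780×10⁹)/2 = 9.9800×10⁸ km = 9.980×10¹¹ m.
By Kepler's third law T = 2π√(a³/μ) = 2π × 8.655×10⁷ = 5.438×10⁸ s.
= 1.511×10⁵ hours.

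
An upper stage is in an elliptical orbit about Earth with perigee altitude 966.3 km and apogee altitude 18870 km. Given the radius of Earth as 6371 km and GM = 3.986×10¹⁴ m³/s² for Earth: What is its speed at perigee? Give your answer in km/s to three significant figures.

r_p = 6371 + 966.3 = 7337.3 km = 7.3373×10⁶ m.
r_a = 6371 + 18870 = 25241 km = 2.5241×10⁷ m.
Semi-major axis a = (r_p + r_a)/2 = 16289 km = 1.629×10⁷ m.
Vis-viva: v² = μ(2/r − 1/a) = 3.986×10¹⁴ × (2.726×10⁻⁷ − 6.139×10⁻⁸) = 8.418×10⁷ m²/s².
v = 9175 m/s = 9.175 km/s.

v ≈ 9.17 km/s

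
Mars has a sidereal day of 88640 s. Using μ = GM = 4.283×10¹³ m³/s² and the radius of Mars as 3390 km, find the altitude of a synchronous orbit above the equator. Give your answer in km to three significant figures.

A synchronous orbit has period T, so by Kepler's third law a = (μT²/4π²)^(1/3).
μT²/4π² = 4.283×10¹³ × (8.864×10⁴)² / 39.48 = 8.524×10²¹ m³.
a = 2.043×10⁷ m = 20428 km.
Altitude h = a − R = 20428 − 3390 = 17038 km.

h_sync ≈ 17000 km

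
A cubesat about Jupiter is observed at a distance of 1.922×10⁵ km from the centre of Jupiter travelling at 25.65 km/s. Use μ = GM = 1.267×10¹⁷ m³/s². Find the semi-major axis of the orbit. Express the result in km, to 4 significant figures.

a ≈ 1.918×10⁵ km

r = 1.922×10⁸ m.
Specific orbital energy ε = v²/2 − μ/r = (25650)²/2 − 1.267×10¹⁷/1.922×10⁸ = -3.302×10⁸ J/kg.
Since ε = −μ/(2a), a = −μ/(2ε) = 1.918×10⁸ m = 1.9183×10⁵ km.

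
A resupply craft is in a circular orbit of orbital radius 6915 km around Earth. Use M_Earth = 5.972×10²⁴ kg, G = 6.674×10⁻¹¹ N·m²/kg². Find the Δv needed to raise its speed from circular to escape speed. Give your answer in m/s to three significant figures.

Δv ≈ 3140 m/s

μ = GM = 6.674×10⁻¹¹ × 5.972×10²⁴ = 3.986×10¹⁴ m³/s².
r = 6915 km = 6.915×10⁶ m.
Circular speed v_c = √(μ/r) = 7592 m/s.
Escape speed v_esc = √(2μ/r) = √2 × v_c = 10740 m/s.
Δv = v_esc − v_c = 3145 m/s.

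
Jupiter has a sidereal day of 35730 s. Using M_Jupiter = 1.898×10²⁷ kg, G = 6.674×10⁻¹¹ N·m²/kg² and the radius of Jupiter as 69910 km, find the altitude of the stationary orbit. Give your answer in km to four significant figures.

h_sync ≈ 90090 km

μ = GM = 6.674×10⁻¹¹ × 1.898×10²⁷ = 1.267×10¹⁷ m³/s².
A synchronous orbit has period T, so by Kepler's third law a = (μT²/4π²)^(1/3).
μT²/4π² = 1.267×10¹⁷ × (3.573×10⁴)² / 39.48 = 4.096×10²⁴ m³.
a = 1.600×10⁸ m = 1.6000×10⁵ km.
Altitude h = a − R = 1.6000×10⁵ − 69910 = 90094 km.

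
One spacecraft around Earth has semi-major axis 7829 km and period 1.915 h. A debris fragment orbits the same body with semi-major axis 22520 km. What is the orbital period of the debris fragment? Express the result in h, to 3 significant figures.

Kepler's third law: T² ∝ a³, so T₂ = T₁ (a₂/a₁)^(3/2).
a₂/a₁ = 2.876, (a₂/a₁)^(3/2) = 4.879.
T₂ = 1.915 × 4.879 = 9.342 h.

T₂ ≈ 9.34 h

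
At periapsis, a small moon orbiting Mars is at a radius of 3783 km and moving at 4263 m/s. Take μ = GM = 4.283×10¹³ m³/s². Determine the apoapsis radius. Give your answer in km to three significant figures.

r_p = 3.783×10⁶ m.
Specific energy ε = v²/2 − μ/r = -2.235×10⁶ J/kg, so a = −μ/(2ε) = 9.581×10⁶ m.
The apsides satisfy r_p + r_a = 2a, so the apoapsis radius is 2a − r_p = 1.538×10⁷ m = 15379 km.

apoapsis radius ≈ 15400 km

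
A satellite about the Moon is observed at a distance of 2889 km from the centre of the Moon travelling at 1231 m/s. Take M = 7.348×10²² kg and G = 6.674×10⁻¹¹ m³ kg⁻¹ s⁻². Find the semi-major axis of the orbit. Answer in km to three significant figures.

μ = GM = 6.674×10⁻¹¹ × 7.348×10²² = 4.904×10¹² m³/s².
r = 2.889×10⁶ m.
Vis-viva rearranged: 1/a = 2/r − v²/μ = 6.923×10⁻⁷ − 3.090×10⁻⁷ = 3.833×10⁻⁷ m⁻¹.
a = 2.609×10⁶ m = 2609.1 km.

a ≈ 2610 km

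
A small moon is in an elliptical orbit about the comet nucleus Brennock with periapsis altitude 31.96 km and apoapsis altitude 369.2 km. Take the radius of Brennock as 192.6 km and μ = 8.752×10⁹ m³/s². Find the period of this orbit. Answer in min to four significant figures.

T ≈ 276.0 min

r_p = 192.6 + 31.96 = 224.56 km = 2.2456×10⁵ m.
r_a = 192.6 + 369.2 = 561.80 km = 5.6180×10⁵ m.
Semi-major axis a = (r_p + r_a)/2 = (224.56 + 561.80)/2 = 393.18 km = 3.932×10⁵ m.
By Kepler's third law T = 2π√(a³/μ) = 2π × 2.635×10³ = 1.656×10⁴ s.
= 276.0 min.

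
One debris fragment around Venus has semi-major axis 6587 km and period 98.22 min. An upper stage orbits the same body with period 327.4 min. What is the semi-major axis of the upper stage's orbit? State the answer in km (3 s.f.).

Kepler's third law: a³ ∝ T², so a₂ = a₁ (T₂/T₁)^(2/3).
T₂/T₁ = 3.333, (T₂/T₁)^(2/3) = 2.231.
a₂ = 6587 × 2.231 = 14700 km.

a₂ ≈ 14700 km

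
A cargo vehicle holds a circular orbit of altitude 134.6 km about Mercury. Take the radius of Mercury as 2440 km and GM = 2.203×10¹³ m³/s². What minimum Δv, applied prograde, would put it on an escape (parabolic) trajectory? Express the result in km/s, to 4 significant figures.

Δv ≈ 1.212 km/s

r = 2440 + 134.6 = 2574.6 km = 2.5746×10⁶ m.
Circular speed v_c = √(μ/r) = 2925 m/s.
Escape speed v_esc = √(2μ/r) = √2 × v_c = 4137 m/s.
Δv = v_esc − v_c = 1212 m/s = 1.212 km/s.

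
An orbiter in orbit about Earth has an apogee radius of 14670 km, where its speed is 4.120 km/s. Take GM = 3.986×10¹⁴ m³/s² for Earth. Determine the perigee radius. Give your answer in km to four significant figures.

r_a = 1.467×10⁷ m.
Specific energy ε = v²/2 − μ/r = -1.868×10⁷ J/kg, so a = −μ/(2ε) = 1.067×10⁷ m.
The apsides satisfy r_p + r_a = 2a, so the perigee radius is 2a − r_a = 6.664×10⁶ m = 6663.9 km.

perigee radius ≈ 6664 km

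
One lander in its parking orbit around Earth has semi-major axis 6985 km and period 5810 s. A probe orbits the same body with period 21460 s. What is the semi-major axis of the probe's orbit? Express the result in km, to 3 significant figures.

a₂ ≈ 16700 km

Kepler's third law: a³ ∝ T², so a₂ = a₁ (T₂/T₁)^(2/3).
T₂/T₁ = 3.694, (T₂/T₁)^(2/3) = 2.389.
a₂ = 6985 × 2.389 = 16690 km.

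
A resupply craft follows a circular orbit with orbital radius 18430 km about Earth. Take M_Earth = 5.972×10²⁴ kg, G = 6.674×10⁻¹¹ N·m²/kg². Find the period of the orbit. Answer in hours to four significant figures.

T ≈ 6.917 hours

μ = GM = 6.674×10⁻¹¹ × 5.972×10²⁴ = 3.986×10¹⁴ m³/s².
r = 18430 km = 1.843×10⁷ m.
Kepler's third law: T = 2π√(r³/μ) = 2π√((1.843×10⁷)³ / 3.986×10¹⁴).
r³/μ = 1.571×10⁷ s², so T = 2π × 3.963×10³ = 2.490×10⁴ s.
Converting: 2.490×10⁴ s ÷ 3600 = 6.917 hours.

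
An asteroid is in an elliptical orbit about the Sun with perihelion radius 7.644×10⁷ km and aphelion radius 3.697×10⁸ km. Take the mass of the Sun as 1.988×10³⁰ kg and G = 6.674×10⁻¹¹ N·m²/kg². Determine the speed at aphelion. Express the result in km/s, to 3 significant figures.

μ = GM = 6.674×10⁻¹¹ × 1.988×10³⁰ = 1.327×10²⁰ m³/s².
Semi-major axis a = (r_p + r_a)/2 = 2.2307×10⁸ km = 2.231×10¹¹ m.
Vis-viva: v² = μ(2/r − 1/a) = 1.327×10²⁰ × (5.410×10⁻¹² − 4.483×10⁻¹²) = 1.230×10⁸ m²/s².
v = 11090 m/s = 11.09 km/s.

v ≈ 11.1 km/s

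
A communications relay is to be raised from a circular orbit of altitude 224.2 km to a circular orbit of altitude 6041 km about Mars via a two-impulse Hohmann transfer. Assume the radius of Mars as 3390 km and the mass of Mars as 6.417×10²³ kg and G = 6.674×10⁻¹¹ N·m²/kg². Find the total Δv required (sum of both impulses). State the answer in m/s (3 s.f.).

Δv_total ≈ 1240 m/s

μ = GM = 6.674×10⁻¹¹ × 6.417×10²³ = 4.283×10¹³ m³/s².
r₁ = 3390 + 224.2 = 3614.2 km = 3.6142×10⁶ m.
r₂ = 3390 + 6041 = 9431.0 km = 9.4310×10⁶ m.
Transfer ellipse a_t = (r₁ + r₂)/2 = 6.523×10⁶ m.
At r₁: circular v_c1 = √(μ/r₁) = 3442 m/s; transfer-periapsis v_p = √[μ(2/r₁ − 1/a_t)] = 4139 m/s.
Δv₁ = v_p − v_c1 = 696.9 m/s.
At r₂: circular v_c2 = √(μ/r₂) = 2131 m/s; transfer-apoapsis v_a = √[μ(2/r₂ − 1/a_t)] = 1586 m/s.
Δv₂ = v_c2 − v_a = 544.7 m/s.
Total Δv = Δv₁ + Δv₂ = 1242 m/s.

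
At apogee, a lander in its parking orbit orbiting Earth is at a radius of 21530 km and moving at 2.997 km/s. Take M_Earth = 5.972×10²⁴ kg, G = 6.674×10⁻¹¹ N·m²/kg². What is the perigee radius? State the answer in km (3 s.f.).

μ = GM = 6.674×10⁻¹¹ × 5.972×10²⁴ = 3.986×10¹⁴ m³/s².
r_a = 2.153×10⁷ m.
Specific energy ε = v²/2 − μ/r = -1.402×10⁷ J/kg, so a = −μ/(2ε) = 1.421×10⁷ m.
The apsides satisfy r_p + r_a = 2a, so the perigee radius is 2a − r_a = 6.896×10⁶ m = 6896.0 km.

perigee radius ≈ 6900 km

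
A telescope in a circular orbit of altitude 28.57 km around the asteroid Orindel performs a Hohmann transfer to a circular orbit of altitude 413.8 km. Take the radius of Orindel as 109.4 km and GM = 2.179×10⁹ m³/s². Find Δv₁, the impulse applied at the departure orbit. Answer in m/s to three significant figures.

r₁ = 109.4 + 28.57 = 137.97 km = 1.3797×10⁵ m.
r₂ = 109.4 + 413.8 = 523.20 km = 5.2320×10⁵ m.
Transfer ellipse a_t = (r₁ + r₂)/2 = 3.306×10⁵ m.
At r₁: circular v_c1 = √(μ/r₁) = 125.7 m/s; transfer-periapsis v_p = √[μ(2/r₁ − 1/a_t)] = 158.1 m/s.
Δv₁ = v_p − v_c1 = 32.43 m/s.

Δv ≈ 32.4 m/s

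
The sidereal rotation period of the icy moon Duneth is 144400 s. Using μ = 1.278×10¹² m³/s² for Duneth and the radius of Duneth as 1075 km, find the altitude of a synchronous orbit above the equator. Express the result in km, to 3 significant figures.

h_sync ≈ 7700 km

A synchronous orbit has period T, so by Kepler's third law a = (μT²/4π²)^(1/3).
μT²/4π² = 1.278×10¹² × (1.444×10⁵)² / 39.48 = 6.750×10²⁰ m³.
a = 8.772×10⁶ m = 8772.1 km.
Altitude h = a − R = 8772.1 − 1075 = 7697.1 km.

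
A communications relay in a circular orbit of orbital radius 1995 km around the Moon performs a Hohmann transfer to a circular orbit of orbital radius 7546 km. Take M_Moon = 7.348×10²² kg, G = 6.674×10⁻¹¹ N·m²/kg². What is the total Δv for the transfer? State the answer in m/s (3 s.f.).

μ = GM = 6.674×10⁻¹¹ × 7.348×10²² = 4.904×10¹² m³/s².
r₁ = 1995 km = 1.995×10⁶ m.
r₂ = 7546 km = 7.546×10⁶ m.
Transfer ellipse a_t = (r₁ + r₂)/2 = 4.770×10⁶ m.
At r₁: circular v_c1 = √(μ/r₁) = 1568 m/s; transfer-perilune v_p = √[μ(2/r₁ − 1/a_t)] = 1972 m/s.
Δv₁ = v_p − v_c1 = 404.0 m/s.
At r₂: circular v_c2 = √(μ/r₂) = 806.2 m/s; transfer-apolune v_a = √[μ(2/r₂ − 1/a_t)] = 521.3 m/s.
Δv₂ = v_c2 − v_a = 284.8 m/s.
Total Δv = Δv₁ + Δv₂ = 688.9 m/s.

Δv_total ≈ 689 m/s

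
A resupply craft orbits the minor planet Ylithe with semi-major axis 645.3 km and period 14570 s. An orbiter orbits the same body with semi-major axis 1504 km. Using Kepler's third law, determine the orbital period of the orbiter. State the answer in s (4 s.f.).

Kepler's third law: T² ∝ a³, so T₂ = T₁ (a₂/a₁)^(3/2).
a₂/a₁ = 2.331, (a₂/a₁)^(3/2) = 3.558.
T₂ = 14570 × 3.558 = 51840 s.

T₂ ≈ 51840 s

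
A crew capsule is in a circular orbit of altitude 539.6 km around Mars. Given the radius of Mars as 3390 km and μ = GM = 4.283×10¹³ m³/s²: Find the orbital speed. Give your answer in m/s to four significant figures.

r = 3390 + 539.6 = 3929.6 km = 3.9296×10⁶ m.
For a circular orbit v = √(μ/r) = √(4.283×10¹³ / 3.930×10⁶) = √(1.090×10⁷) = 3301 m/s.

v ≈ 3301 m/s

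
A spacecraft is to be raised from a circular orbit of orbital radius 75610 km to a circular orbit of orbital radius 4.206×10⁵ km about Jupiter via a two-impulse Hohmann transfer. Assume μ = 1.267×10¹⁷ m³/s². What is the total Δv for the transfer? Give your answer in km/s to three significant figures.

Δv_total ≈ 20.1 km/s

r₁ = 75610 km = 7.561×10⁷ m.
r₂ = 4.206×10⁵ km = 4.206×10⁸ m.
Transfer ellipse a_t = (r₁ + r₂)/2 = 2.481×10⁸ m.
At r₁: circular v_c1 = √(μ/r₁) = 40940 m/s; transfer-perijove v_p = √[μ(2/r₁ − 1/a_t)] = 53300 m/s.
Δv₁ = v_p − v_c1 = 12360 m/s.
At r₂: circular v_c2 = √(μ/r₂) = 17360 m/s; transfer-apojove v_a = √[μ(2/r₂ − 1/a_t)] = 9581 m/s.
Δv₂ = v_c2 − v_a = 7775 m/s.
Total Δv = Δv₁ + Δv₂ = 20140 m/s = 20.14 km/s.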